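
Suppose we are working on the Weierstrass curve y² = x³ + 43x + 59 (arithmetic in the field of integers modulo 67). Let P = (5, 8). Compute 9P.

Repeated addition: build up to 9P.
2P: tangent at (5, 8): λ = (3·5² + 43)/(2·8) ≡ 51/16. 16⁻¹ ≡ 21 (mod 67) since 16·21 = 336 ≡ 1, so λ ≡ 51·21 ≡ 66.
  x = λ² - 5 - 5 = 4356 - 10 ≡ 58; y = λ·(5 - 58) - 8 ≡ 45. → (58, 45)
3P: (58, 45) + (5, 8). λ = (8 - 45)/(5 - 58) ≡ 30/14 mod 67. 14⁻¹ ≡ 24 (mod 67) since 14·24 = 336 ≡ 1, so λ ≡ 50.
  x = λ² - 58 - 5 = 2500 - 63 ≡ 25; y = λ·(58 - 25) - 45 ≡ 64. → (25, 64)
4P: (25, 64) + (5, 8). λ = (8 - 64)/(5 - 25) ≡ 11/47 mod 67. 47⁻¹ ≡ 10 (mod 67), so λ ≡ 43.
  x = λ² - 25 - 5 = 1849 - 30 ≡ 10; y = λ·(25 - 10) - 64 ≡ 45. → (10, 45)
5P: (10, 45) + (5, 8). λ = (8 - 45)/(5 - 10) ≡ 30/62 mod 67. 62⁻¹ ≡ 40 (mod 67), so λ ≡ 61.
  x = λ² - 10 - 5 = 3721 - 15 ≡ 21; y = λ·(10 - 21) - 45 ≡ 21. → (21, 21)
6P: (21, 21) + (5, 8). λ = (8 - 21)/(5 - 21) ≡ 54/51 mod 67. 51⁻¹ ≡ 46 (mod 67) since 51·46 = 2346 ≡ 1, so λ ≡ 5.
  x = λ² - 21 - 5 = 25 - 26 ≡ 66; y = λ·(21 - 66) - 21 ≡ 22. → (66, 22)
7P: (66, 22) + (5, 8). λ = (8 - 22)/(5 - 66) ≡ 53/6 mod 67. 6⁻¹ ≡ 56 (mod 67), so λ ≡ 20.
  x = λ² - 66 - 5 = 400 - 71 ≡ 61; y = λ·(66 - 61) - 22 ≡ 11. → (61, 11)
8P: (61, 11) + (5, 8). λ = (8 - 11)/(5 - 61) ≡ 64/11 mod 67. 11⁻¹ ≡ 61 (mod 67), so λ ≡ 18.
  x = λ² - 61 - 5 = 324 - 66 ≡ 57; y = λ·(61 - 57) - 11 ≡ 61. → (57, 61)
9P: (57, 61) + (5, 8). λ = (8 - 61)/(5 - 57) ≡ 14/15 mod 67. 15⁻¹ ≡ 9 (mod 67), so λ ≡ 59.
  x = λ² - 57 - 5 = 3481 - 62 ≡ 2; y = λ·(57 - 2) - 61 ≡ 35. → (2, 35)

(2, 35)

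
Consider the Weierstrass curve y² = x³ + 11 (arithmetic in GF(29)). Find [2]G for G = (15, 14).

(5, 22)

tangent at (15, 14): λ = (3·15² + 0)/(2·14) ≡ 8/28. 28⁻¹ ≡ 28 (mod 29) since 28·28 = 784 ≡ 1, so λ ≡ 8·28 ≡ 21.
  x = λ² - 15 - 15 = 441 - 30 ≡ 5; y = λ·(15 - 5) - 14 ≡ 22. → (5, 22)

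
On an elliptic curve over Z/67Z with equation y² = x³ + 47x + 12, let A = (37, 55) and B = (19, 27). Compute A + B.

(37, 55) + (19, 27). λ = (27 - 55)/(19 - 37) ≡ 39/49 mod 67. 49⁻¹ ≡ 26 (mod 67) since 49·26 = 1274 ≡ 1, so λ ≡ 9.
  x = λ² - 37 - 19 = 81 - 56 ≡ 25; y = λ·(37 - 25) - 55 ≡ 53. → (25, 53)

(25, 53)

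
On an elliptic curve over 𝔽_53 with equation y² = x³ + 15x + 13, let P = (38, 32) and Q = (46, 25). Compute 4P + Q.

(48, 48)

First 4P:
Double-and-add on 4 = (100)₂. Start with P = (38, 32) for the leading 1-bit.
double: tangent at (38, 32): λ = (3·38² + 15)/(2·32) ≡ 1/11. 11⁻¹ ≡ 29 (mod 53), so λ ≡ 1·29 ≡ 29.
  x = λ² - 38 - 38 = 841 - 76 ≡ 23; y = λ·(38 - 23) - 32 ≡ 32. → (23, 32)
double: tangent at (23, 32): λ = (3·23² + 15)/(2·32) ≡ 12/11. 11⁻¹ ≡ 29 (mod 53) since 11·29 = 319 ≡ 1, so λ ≡ 12·29 ≡ 30.
  x = λ² - 23 - 23 = 900 - 46 ≡ 6; y = λ·(23 - 6) - 32 ≡ 1. → (6, 1)
4P = (6, 1).
Finally 4P + Q:
(6, 1) + (46, 25). λ = (25 - 1)/(46 - 6) ≡ 24/40 mod 53. 40⁻¹ ≡ 4 (mod 53) since 40·4 = 160 ≡ 1, so λ ≡ 43.
  x = λ² - 6 - 46 = 1849 - 52 ≡ 48; y = λ·(6 - 48) - 1 ≡ 48. → (48, 48)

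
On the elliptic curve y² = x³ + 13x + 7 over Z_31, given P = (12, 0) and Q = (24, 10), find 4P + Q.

First 4P:
Double-and-add on 4 = (100)₂. Start with P = (12, 0) for the leading 1-bit.
double: (12, 0) + (12, 0): same x and y₁ ≡ -y₂, so the sum is 𝒪.
double: 𝒪 + 𝒪 = 𝒪 (identity).
4P = 𝒪.
Finally 4P + Q:
𝒪 + (24, 10) = (24, 10) (identity).

(24, 10)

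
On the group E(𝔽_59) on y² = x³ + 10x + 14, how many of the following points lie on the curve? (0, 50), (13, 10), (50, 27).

1

(0, 50): 50² ≡ 22, rhs ≡ 14 → off.
(13, 10): 10² ≡ 41, rhs ≡ 40 → off.
(50, 27): 27² ≡ 21, rhs ≡ 21 → on.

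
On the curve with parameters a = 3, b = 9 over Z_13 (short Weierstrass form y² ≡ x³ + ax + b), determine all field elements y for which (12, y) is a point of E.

x³ + 3x + 9 = 1773 ≡ 5 (mod 13).
5 is a non-residue mod 13; no y exists.

none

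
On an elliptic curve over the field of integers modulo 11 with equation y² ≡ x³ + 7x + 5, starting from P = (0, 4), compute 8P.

Repeated addition: build up to 8P.
2P: tangent at (0, 4): λ = (3·0² + 7)/(2·4) ≡ 7/8. 8⁻¹ ≡ 7 (mod 11), so λ ≡ 7·7 ≡ 5.
  x = λ² - 0 - 0 = 25 - 0 ≡ 3; y = λ·(0 - 3) - 4 ≡ 3. → (3, 3)
3P: (3, 3) + (0, 4). λ = (4 - 3)/(0 - 3) ≡ 1/8 mod 11. 8⁻¹ ≡ 7 (mod 11), so λ ≡ 7.
  x = λ² - 3 - 0 = 49 - 3 ≡ 2; y = λ·(3 - 2) - 3 ≡ 4. → (2, 4)
4P: (2, 4) + (0, 4). λ = (4 - 4)/(0 - 2) ≡ 0/9 mod 11. 9⁻¹ ≡ 5 (mod 11), so λ ≡ 0.
  x = λ² - 2 - 0 = 0 - 2 ≡ 9; y = λ·(2 - 9) - 4 ≡ 7. → (9, 7)
5P: (9, 7) + (0, 4). λ = (4 - 7)/(0 - 9) ≡ 8/2 mod 11. 2⁻¹ ≡ 6 (mod 11), so λ ≡ 4.
  x = λ² - 9 - 0 = 16 - 9 ≡ 7; y = λ·(9 - 7) - 7 ≡ 1. → (7, 1)
6P: (7, 1) + (0, 4). λ = (4 - 1)/(0 - 7) ≡ 3/4 mod 11. 4⁻¹ ≡ 3 (mod 11) since 4·3 = 12 ≡ 1, so λ ≡ 9.
  x = λ² - 7 - 0 = 81 - 7 ≡ 8; y = λ·(7 - 8) - 1 ≡ 1. → (8, 1)
7P: (8, 1) + (0, 4). λ = (4 - 1)/(0 - 8) ≡ 3/3 mod 11. 3⁻¹ ≡ 4 (mod 11), so λ ≡ 1.
  x = λ² - 8 - 0 = 1 - 8 ≡ 4; y = λ·(8 - 4) - 1 ≡ 3. → (4, 3)
8P: (4, 3) + (0, 4). λ = (4 - 3)/(0 - 4) ≡ 1/7 mod 11. 7⁻¹ ≡ 8 (mod 11) since 7·8 = 56 ≡ 1, so λ ≡ 8.
  x = λ² - 4 - 0 = 64 - 4 ≡ 5; y = λ·(4 - 5) - 3 ≡ 0. → (5, 0)

(5, 0)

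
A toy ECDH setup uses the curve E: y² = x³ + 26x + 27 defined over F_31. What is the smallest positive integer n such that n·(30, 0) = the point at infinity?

2P: (30, 0) + (30, 0): same x and y₁ ≡ -y₂, so the sum is the point at infinity.
2P = the point at infinity, so the order is 2.

2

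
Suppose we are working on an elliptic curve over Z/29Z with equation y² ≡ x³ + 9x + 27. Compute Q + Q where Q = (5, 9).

tangent at (5, 9): λ = (3·5² + 9)/(2·9) ≡ 26/18. 18⁻¹ ≡ 21 (mod 29) since 18·21 = 378 ≡ 1, so λ ≡ 26·21 ≡ 24.
  x = λ² - 5 - 5 = 576 - 10 ≡ 15; y = λ·(5 - 15) - 9 ≡ 12. → (15, 12)

(15, 12)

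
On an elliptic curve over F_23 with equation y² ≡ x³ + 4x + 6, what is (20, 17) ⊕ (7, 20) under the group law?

(0, 12)

(20, 17) + (7, 20). λ = (20 - 17)/(7 - 20) ≡ 3/10 mod 23. 10⁻¹ ≡ 7 (mod 23) since 10·7 = 70 ≡ 1, so λ ≡ 21.
  x = λ² - 20 - 7 = 441 - 27 ≡ 0; y = λ·(20 - 0) - 17 ≡ 12. → (0, 12)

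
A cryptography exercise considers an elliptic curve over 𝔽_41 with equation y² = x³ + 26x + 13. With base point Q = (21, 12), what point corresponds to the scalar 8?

Double-and-add on 8 = (1000)₂. Start with Q = (21, 12) for the leading 1-bit.
double: tangent at (21, 12): λ = (3·21² + 26)/(2·12) ≡ 37/24. 24⁻¹ ≡ 12 (mod 41) since 24·12 = 288 ≡ 1, so λ ≡ 37·12 ≡ 34.
  x = λ² - 21 - 21 = 1156 - 42 ≡ 7; y = λ·(21 - 7) - 12 ≡ 13. → (7, 13)
double: tangent at (7, 13): λ = (3·7² + 26)/(2·13) ≡ 9/26. 26⁻¹ ≡ 30 (mod 41), so λ ≡ 9·30 ≡ 24.
  x = λ² - 7 - 7 = 576 - 14 ≡ 29; y = λ·(7 - 29) - 13 ≡ 33. → (29, 33)
double: tangent at (29, 33): λ = (3·29² + 26)/(2·33) ≡ 7/25. 25⁻¹ ≡ 23 (mod 41) since 25·23 = 575 ≡ 1, so λ ≡ 7·23 ≡ 38.
  x = λ² - 29 - 29 = 1444 - 58 ≡ 33; y = λ·(29 - 33) - 33 ≡ 20. → (33, 20)

(33, 20)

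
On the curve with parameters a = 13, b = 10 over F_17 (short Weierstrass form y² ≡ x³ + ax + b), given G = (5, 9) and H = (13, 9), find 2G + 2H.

First 2G:
Repeated addition: build up to 2G.
2G: tangent at (5, 9): λ = (3·5² + 13)/(2·9) ≡ 3/1. 1⁻¹ ≡ 1 (mod 17), so λ ≡ 3·1 ≡ 3.
  x = λ² - 5 - 5 = 9 - 10 ≡ 16; y = λ·(5 - 16) - 9 ≡ 9. → (16, 9)
2G = (16, 9).
Next 2H:
Repeated addition: build up to 2H.
2H: tangent at (13, 9): λ = (3·13² + 13)/(2·9) ≡ 10/1. 1⁻¹ ≡ 1 (mod 17), so λ ≡ 10·1 ≡ 10.
  x = λ² - 13 - 13 = 100 - 26 ≡ 6; y = λ·(13 - 6) - 9 ≡ 10. → (6, 10)
2H = (6, 10).
Finally 2G + 2H:
(16, 9) + (6, 10). λ = (10 - 9)/(6 - 16) ≡ 1/7 mod 17. 7⁻¹ ≡ 5 (mod 17), so λ ≡ 5.
  x = λ² - 16 - 6 = 25 - 22 ≡ 3; y = λ·(16 - 3) - 9 ≡ 5. → (3, 5)

(3, 5)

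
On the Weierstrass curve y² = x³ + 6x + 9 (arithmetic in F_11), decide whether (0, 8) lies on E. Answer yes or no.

y² = 8² ≡ 9; x³ + 6x + 9 = 9 ≡ 9 (mod 11). 9 = 9.

yes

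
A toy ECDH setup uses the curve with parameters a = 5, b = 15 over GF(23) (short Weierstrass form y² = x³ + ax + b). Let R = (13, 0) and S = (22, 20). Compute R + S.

(6, 13)

(13, 0) + (22, 20). λ = (20 - 0)/(22 - 13) ≡ 20/9 mod 23. 9⁻¹ ≡ 18 (mod 23) since 9·18 = 162 ≡ 1, so λ ≡ 15.
  x = λ² - 13 - 22 = 225 - 35 ≡ 6; y = λ·(13 - 6) - 0 ≡ 13. → (6, 13)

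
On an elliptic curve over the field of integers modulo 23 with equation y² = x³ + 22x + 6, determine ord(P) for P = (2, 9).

11

2P: tangent at (2, 9): λ = (3·2² + 22)/(2·9) ≡ 11/18. 18⁻¹ ≡ 9 (mod 23) since 18·9 = 162 ≡ 1, so λ ≡ 11·9 ≡ 7.
  x = λ² - 2 - 2 = 49 - 4 ≡ 22; y = λ·(2 - 22) - 9 ≡ 12. → (22, 12)
3P: (22, 12) + (2, 9). λ = (9 - 12)/(2 - 22) ≡ 20/3 mod 23. 3⁻¹ ≡ 8 (mod 23), so λ ≡ 22.
  x = λ² - 22 - 2 = 484 - 24 ≡ 0; y = λ·(22 - 0) - 12 ≡ 12. → (0, 12)
4P: (0, 12) + (2, 9). λ = (9 - 12)/(2 - 0) ≡ 20/2 mod 23. 2⁻¹ ≡ 12 (mod 23), so λ ≡ 10.
  x = λ² - 0 - 2 = 100 - 2 ≡ 6; y = λ·(0 - 6) - 12 ≡ 20. → (6, 20)
5P: (6, 20) + (2, 9). λ = (9 - 20)/(2 - 6) ≡ 12/19 mod 23. 19⁻¹ ≡ 17 (mod 23), so λ ≡ 20.
  x = λ² - 6 - 2 = 400 - 8 ≡ 1; y = λ·(6 - 1) - 20 ≡ 11. → (1, 11)
6P: (1, 11) + (2, 9). λ = (9 - 11)/(2 - 1) ≡ 21/1 mod 23. 1⁻¹ ≡ 1 (mod 23) since 1·1 = 1 ≡ 1, so λ ≡ 21.
  x = λ² - 1 - 2 = 441 - 3 ≡ 1; y = λ·(1 - 1) - 11 ≡ 12. → (1, 12)
7P: (1, 12) + (2, 9). λ = (9 - 12)/(2 - 1) ≡ 20/1 mod 23. 1⁻¹ ≡ 1 (mod 23), so λ ≡ 20.
  x = λ² - 1 - 2 = 400 - 3 ≡ 6; y = λ·(1 - 6) - 12 ≡ 3. → (6, 3)
8P: (6, 3) + (2, 9). λ = (9 - 3)/(2 - 6) ≡ 6/19 mod 23. 19⁻¹ ≡ 17 (mod 23) since 19·17 = 323 ≡ 1, so λ ≡ 10.
  x = λ² - 6 - 2 = 100 - 8 ≡ 0; y = λ·(6 - 0) - 3 ≡ 11. → (0, 11)
9P: (0, 11) + (2, 9). λ = (9 - 11)/(2 - 0) ≡ 21/2 mod 23. 2⁻¹ ≡ 12 (mod 23), so λ ≡ 22.
  x = λ² - 0 - 2 = 484 - 2 ≡ 22; y = λ·(0 - 22) - 11 ≡ 11. → (22, 11)
10P: (22, 11) + (2, 9). λ = (9 - 11)/(2 - 22) ≡ 21/3 mod 23. 3⁻¹ ≡ 8 (mod 23), so λ ≡ 7.
  x = λ² - 22 - 2 = 49 - 24 ≡ 2; y = λ·(22 - 2) - 11 ≡ 14. → (2, 14)
11P: (2, 14) + (2, 9): same x and y₁ ≡ -y₂, so the sum is the point at infinity.
11P = the point at infinity, so the order is 11.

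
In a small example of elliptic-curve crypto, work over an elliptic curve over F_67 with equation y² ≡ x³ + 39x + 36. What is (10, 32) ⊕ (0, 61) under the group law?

(50, 17)

(10, 32) + (0, 61). λ = (61 - 32)/(0 - 10) ≡ 29/57 mod 67. 57⁻¹ ≡ 20 (mod 67), so λ ≡ 44.
  x = λ² - 10 - 0 = 1936 - 10 ≡ 50; y = λ·(10 - 50) - 32 ≡ 17. → (50, 17)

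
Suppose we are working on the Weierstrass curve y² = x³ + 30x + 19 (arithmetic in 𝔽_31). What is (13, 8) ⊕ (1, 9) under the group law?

(13, 8) + (1, 9). λ = (9 - 8)/(1 - 13) ≡ 1/19 mod 31. 19⁻¹ ≡ 18 (mod 31) since 19·18 = 342 ≡ 1, so λ ≡ 18.
  x = λ² - 13 - 1 = 324 - 14 ≡ 0; y = λ·(13 - 0) - 8 ≡ 9. → (0, 9)

(0, 9)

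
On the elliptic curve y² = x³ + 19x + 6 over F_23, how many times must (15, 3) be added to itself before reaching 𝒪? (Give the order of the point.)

10

2P: tangent at (15, 3): λ = (3·15² + 19)/(2·3) ≡ 4/6. 6⁻¹ ≡ 4 (mod 23), so λ ≡ 4·4 ≡ 16.
  x = λ² - 15 - 15 = 256 - 30 ≡ 19; y = λ·(15 - 19) - 3 ≡ 2. → (19, 2)
3P: (19, 2) + (15, 3). λ = (3 - 2)/(15 - 19) ≡ 1/19 mod 23. 19⁻¹ ≡ 17 (mod 23) since 19·17 = 323 ≡ 1, so λ ≡ 17.
  x = λ² - 19 - 15 = 289 - 34 ≡ 2; y = λ·(19 - 2) - 2 ≡ 11. → (2, 11)
4P: (2, 11) + (15, 3). λ = (3 - 11)/(15 - 2) ≡ 15/13 mod 23. 13⁻¹ ≡ 16 (mod 23), so λ ≡ 10.
  x = λ² - 2 - 15 = 100 - 17 ≡ 14; y = λ·(2 - 14) - 11 ≡ 7. → (14, 7)
5P: (14, 7) + (15, 3). λ = (3 - 7)/(15 - 14) ≡ 19/1 mod 23. 1⁻¹ ≡ 1 (mod 23), so λ ≡ 19.
  x = λ² - 14 - 15 = 361 - 29 ≡ 10; y = λ·(14 - 10) - 7 ≡ 0. → (10, 0)
6P: (10, 0) + (15, 3). λ = (3 - 0)/(15 - 10) ≡ 3/5 mod 23. 5⁻¹ ≡ 14 (mod 23), so λ ≡ 19.
  x = λ² - 10 - 15 = 361 - 25 ≡ 14; y = λ·(10 - 14) - 0 ≡ 16. → (14, 16)
7P: (14, 16) + (15, 3). λ = (3 - 16)/(15 - 14) ≡ 10/1 mod 23. 1⁻¹ ≡ 1 (mod 23) since 1·1 = 1 ≡ 1, so λ ≡ 10.
  x = λ² - 14 - 15 = 100 - 29 ≡ 2; y = λ·(14 - 2) - 16 ≡ 12. → (2, 12)
8P: (2, 12) + (15, 3). λ = (3 - 12)/(15 - 2) ≡ 14/13 mod 23. 13⁻¹ ≡ 16 (mod 23), so λ ≡ 17.
  x = λ² - 2 - 15 = 289 - 17 ≡ 19; y = λ·(2 - 19) - 12 ≡ 21. → (19, 21)
9P: (19, 21) + (15, 3). λ = (3 - 21)/(15 - 19) ≡ 5/19 mod 23. 19⁻¹ ≡ 17 (mod 23), so λ ≡ 16.
  x = λ² - 19 - 15 = 256 - 34 ≡ 15; y = λ·(19 - 15) - 21 ≡ 20. → (15, 20)
10P: (15, 20) + (15, 3): same x and y₁ ≡ -y₂, so the sum is 𝒪.
10P = 𝒪, so the order is 10.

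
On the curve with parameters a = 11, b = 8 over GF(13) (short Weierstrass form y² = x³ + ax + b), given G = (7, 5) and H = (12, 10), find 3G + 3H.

(12, 3)

First 3G:
Repeated addition: build up to 3G.
2G: tangent at (7, 5): λ = (3·7² + 11)/(2·5) ≡ 2/10. 10⁻¹ ≡ 4 (mod 13) since 10·4 = 40 ≡ 1, so λ ≡ 2·4 ≡ 8.
  x = λ² - 7 - 7 = 64 - 14 ≡ 11; y = λ·(7 - 11) - 5 ≡ 2. → (11, 2)
3G: (11, 2) + (7, 5). λ = (5 - 2)/(7 - 11) ≡ 3/9 mod 13. 9⁻¹ ≡ 3 (mod 13) since 9·3 = 27 ≡ 1, so λ ≡ 9.
  x = λ² - 11 - 7 = 81 - 18 ≡ 11; y = λ·(11 - 11) - 2 ≡ 11. → (11, 11)
3G = (11, 11).
Next 3H:
Repeated addition: build up to 3H.
2H: tangent at (12, 10): λ = (3·12² + 11)/(2·10) ≡ 1/7. 7⁻¹ ≡ 2 (mod 13) since 7·2 = 14 ≡ 1, so λ ≡ 1·2 ≡ 2.
  x = λ² - 12 - 12 = 4 - 24 ≡ 6; y = λ·(12 - 6) - 10 ≡ 2. → (6, 2)
3H: (6, 2) + (12, 10). λ = (10 - 2)/(12 - 6) ≡ 8/6 mod 13. 6⁻¹ ≡ 11 (mod 13), so λ ≡ 10.
  x = λ² - 6 - 12 = 100 - 18 ≡ 4; y = λ·(6 - 4) - 2 ≡ 5. → (4, 5)
3H = (4, 5).
Finally 3G + 3H:
(11, 11) + (4, 5). λ = (5 - 11)/(4 - 11) ≡ 7/6 mod 13. 6⁻¹ ≡ 11 (mod 13) since 6·11 = 66 ≡ 1, so λ ≡ 12.
  x = λ² - 11 - 4 = 144 - 15 ≡ 12; y = λ·(11 - 12) - 11 ≡ 3. → (12, 3)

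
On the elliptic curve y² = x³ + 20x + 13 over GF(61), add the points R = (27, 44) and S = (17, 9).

(14, 32)

(27, 44) + (17, 9). λ = (9 - 44)/(17 - 27) ≡ 26/51 mod 61. 51⁻¹ ≡ 6 (mod 61) since 51·6 = 306 ≡ 1, so λ ≡ 34.
  x = λ² - 27 - 17 = 1156 - 44 ≡ 14; y = λ·(27 - 14) - 44 ≡ 32. → (14, 32)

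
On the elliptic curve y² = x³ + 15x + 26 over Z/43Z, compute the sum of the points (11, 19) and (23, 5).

(11, 19) + (23, 5). λ = (5 - 19)/(23 - 11) ≡ 29/12 mod 43. 12⁻¹ ≡ 18 (mod 43) since 12·18 = 216 ≡ 1, so λ ≡ 6.
  x = λ² - 11 - 23 = 36 - 34 ≡ 2; y = λ·(11 - 2) - 19 ≡ 35. → (2, 35)

(2, 35)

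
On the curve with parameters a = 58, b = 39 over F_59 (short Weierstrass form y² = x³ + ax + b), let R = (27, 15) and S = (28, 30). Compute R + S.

(52, 23)

(27, 15) + (28, 30). λ = (30 - 15)/(28 - 27) ≡ 15/1 mod 59. 1⁻¹ ≡ 1 (mod 59), so λ ≡ 15.
  x = λ² - 27 - 28 = 225 - 55 ≡ 52; y = λ·(27 - 52) - 15 ≡ 23. → (52, 23)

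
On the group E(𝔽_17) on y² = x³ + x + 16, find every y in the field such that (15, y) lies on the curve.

none

x³ + 1x + 16 = 3406 ≡ 6 (mod 17).
6 is a non-residue mod 17; no y exists.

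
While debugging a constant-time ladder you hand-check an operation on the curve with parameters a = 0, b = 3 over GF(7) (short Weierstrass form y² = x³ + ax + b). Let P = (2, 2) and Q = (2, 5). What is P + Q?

O

The two points share x = 2 and their y-coordinates satisfy 2 + 5 ≡ 0 (mod 7), so they are inverses. Their sum is O.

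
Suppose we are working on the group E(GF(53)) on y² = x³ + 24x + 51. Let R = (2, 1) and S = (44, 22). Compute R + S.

(2, 1) + (44, 22). λ = (22 - 1)/(44 - 2) ≡ 21/42 mod 53. 42⁻¹ ≡ 24 (mod 53) since 42·24 = 1008 ≡ 1, so λ ≡ 27.
  x = λ² - 2 - 44 = 729 - 46 ≡ 47; y = λ·(2 - 47) - 1 ≡ 3. → (47, 3)

(47, 3)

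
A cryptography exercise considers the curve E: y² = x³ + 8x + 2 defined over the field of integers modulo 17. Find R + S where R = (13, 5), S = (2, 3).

(4, 9)

(13, 5) + (2, 3). λ = (3 - 5)/(2 - 13) ≡ 15/6 mod 17. 6⁻¹ ≡ 3 (mod 17) since 6·3 = 18 ≡ 1, so λ ≡ 11.
  x = λ² - 13 - 2 = 121 - 15 ≡ 4; y = λ·(13 - 4) - 5 ≡ 9. → (4, 9)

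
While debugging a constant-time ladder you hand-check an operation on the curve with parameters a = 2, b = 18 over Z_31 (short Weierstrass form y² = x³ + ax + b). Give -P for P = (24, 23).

-(24, 23) = (24, -23 mod 31) = (24, 8).

(24, 8)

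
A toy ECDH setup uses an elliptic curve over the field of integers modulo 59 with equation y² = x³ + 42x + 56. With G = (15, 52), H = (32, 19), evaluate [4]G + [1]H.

First 4G:
Double-and-add on 4 = (100)₂. Start with G = (15, 52) for the leading 1-bit.
double: tangent at (15, 52): λ = (3·15² + 42)/(2·52) ≡ 9/45. 45⁻¹ ≡ 21 (mod 59), so λ ≡ 9·21 ≡ 12.
  x = λ² - 15 - 15 = 144 - 30 ≡ 55; y = λ·(15 - 55) - 52 ≡ 58. → (55, 58)
double: tangent at (55, 58): λ = (3·55² + 42)/(2·58) ≡ 31/57. 57⁻¹ ≡ 29 (mod 59), so λ ≡ 31·29 ≡ 14.
  x = λ² - 55 - 55 = 196 - 110 ≡ 27; y = λ·(55 - 27) - 58 ≡ 39. → (27, 39)
4G = (27, 39).
Finally 4G + H:
(27, 39) + (32, 19). λ = (19 - 39)/(32 - 27) ≡ 39/5 mod 59. 5⁻¹ ≡ 12 (mod 59), so λ ≡ 55.
  x = λ² - 27 - 32 = 3025 - 59 ≡ 16; y = λ·(27 - 16) - 39 ≡ 35. → (16, 35)

(16, 35)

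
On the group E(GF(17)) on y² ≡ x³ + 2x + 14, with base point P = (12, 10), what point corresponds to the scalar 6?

Double-and-add on 6 = (110)₂. Start with P = (12, 10) for the leading 1-bit.
double: tangent at (12, 10): λ = (3·12² + 2)/(2·10) ≡ 9/3. 3⁻¹ ≡ 6 (mod 17), so λ ≡ 9·6 ≡ 3.
  x = λ² - 12 - 12 = 9 - 24 ≡ 2; y = λ·(12 - 2) - 10 ≡ 3. → (2, 3)
add P: (2, 3) + (12, 10). λ = (10 - 3)/(12 - 2) ≡ 7/10 mod 17. 10⁻¹ ≡ 12 (mod 17), so λ ≡ 16.
  x = λ² - 2 - 12 = 256 - 14 ≡ 4; y = λ·(2 - 4) - 3 ≡ 16. → (4, 16)
double: tangent at (4, 16): λ = (3·4² + 2)/(2·16) ≡ 16/15. 15⁻¹ ≡ 8 (mod 17), so λ ≡ 16·8 ≡ 9.
  x = λ² - 4 - 4 = 81 - 8 ≡ 5; y = λ·(4 - 5) - 16 ≡ 9. → (5, 9)

(5, 9)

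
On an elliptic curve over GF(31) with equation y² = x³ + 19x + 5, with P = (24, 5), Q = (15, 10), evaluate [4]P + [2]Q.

First 4P:
Double-and-add on 4 = (100)₂. Start with P = (24, 5) for the leading 1-bit.
double: tangent at (24, 5): λ = (3·24² + 19)/(2·5) ≡ 11/10. 10⁻¹ ≡ 28 (mod 31), so λ ≡ 11·28 ≡ 29.
  x = λ² - 24 - 24 = 841 - 48 ≡ 18; y = λ·(24 - 18) - 5 ≡ 14. → (18, 14)
double: tangent at (18, 14): λ = (3·18² + 19)/(2·14) ≡ 30/28. 28⁻¹ ≡ 10 (mod 31), so λ ≡ 30·10 ≡ 21.
  x = λ² - 18 - 18 = 441 - 36 ≡ 2; y = λ·(18 - 2) - 14 ≡ 12. → (2, 12)
4P = (2, 12).
Next 2Q:
Repeated addition: build up to 2Q.
2Q: tangent at (15, 10): λ = (3·15² + 19)/(2·10) ≡ 12/20. 20⁻¹ ≡ 14 (mod 31) since 20·14 = 280 ≡ 1, so λ ≡ 12·14 ≡ 13.
  x = λ² - 15 - 15 = 169 - 30 ≡ 15; y = λ·(15 - 15) - 10 ≡ 21. → (15, 21)
2Q = (15, 21).
Finally 4P + 2Q:
(2, 12) + (15, 21). λ = (21 - 12)/(15 - 2) ≡ 9/13 mod 31. 13⁻¹ ≡ 12 (mod 31) since 13·12 = 156 ≡ 1, so λ ≡ 15.
  x = λ² - 2 - 15 = 225 - 17 ≡ 22; y = λ·(2 - 22) - 12 ≡ 29. → (22, 29)

(22, 29)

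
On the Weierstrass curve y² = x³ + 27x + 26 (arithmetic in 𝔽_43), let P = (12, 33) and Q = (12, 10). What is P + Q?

The two points share x = 12 and their y-coordinates satisfy 33 + 10 ≡ 0 (mod 43), so they are inverses. Their sum is the point at infinity.

O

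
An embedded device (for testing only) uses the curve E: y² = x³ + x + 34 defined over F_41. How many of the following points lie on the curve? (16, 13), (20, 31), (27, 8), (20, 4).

(16, 13): 13² ≡ 5, rhs ≡ 5 → on.
(20, 31): 31² ≡ 18, rhs ≡ 18 → on.
(27, 8): 8² ≡ 23, rhs ≡ 23 → on.
(20, 4): 4² ≡ 16, rhs ≡ 18 → off.

3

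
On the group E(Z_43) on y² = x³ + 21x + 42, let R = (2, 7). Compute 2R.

tangent at (2, 7): λ = (3·2² + 21)/(2·7) ≡ 33/14. 14⁻¹ ≡ 40 (mod 43) since 14·40 = 560 ≡ 1, so λ ≡ 33·40 ≡ 30.
  x = λ² - 2 - 2 = 900 - 4 ≡ 36; y = λ·(2 - 36) - 7 ≡ 5. → (36, 5)

(36, 5)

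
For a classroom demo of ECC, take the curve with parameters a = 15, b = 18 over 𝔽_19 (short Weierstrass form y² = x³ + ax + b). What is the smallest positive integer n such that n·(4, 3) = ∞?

5

2P: tangent at (4, 3): λ = (3·4² + 15)/(2·3) ≡ 6/6. 6⁻¹ ≡ 16 (mod 19), so λ ≡ 6·16 ≡ 1.
  x = λ² - 4 - 4 = 1 - 8 ≡ 12; y = λ·(4 - 12) - 3 ≡ 8. → (12, 8)
3P: (12, 8) + (4, 3). λ = (3 - 8)/(4 - 12) ≡ 14/11 mod 19. 11⁻¹ ≡ 7 (mod 19) since 11·7 = 77 ≡ 1, so λ ≡ 3.
  x = λ² - 12 - 4 = 9 - 16 ≡ 12; y = λ·(12 - 12) - 8 ≡ 11. → (12, 11)
4P: (12, 11) + (4, 3). λ = (3 - 11)/(4 - 12) ≡ 11/11 mod 19. 11⁻¹ ≡ 7 (mod 19), so λ ≡ 1.
  x = λ² - 12 - 4 = 1 - 16 ≡ 4; y = λ·(12 - 4) - 11 ≡ 16. → (4, 16)
5P: (4, 16) + (4, 3): same x and y₁ ≡ -y₂, so the sum is ∞.
5P = ∞, so the order is 5.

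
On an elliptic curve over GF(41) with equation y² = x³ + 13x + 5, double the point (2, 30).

tangent at (2, 30): λ = (3·2² + 13)/(2·30) ≡ 25/19. 19⁻¹ ≡ 13 (mod 41), so λ ≡ 25·13 ≡ 38.
  x = λ² - 2 - 2 = 1444 - 4 ≡ 5; y = λ·(2 - 5) - 30 ≡ 20. → (5, 20)

(5, 20)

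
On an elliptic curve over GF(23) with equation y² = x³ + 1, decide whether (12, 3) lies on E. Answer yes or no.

y² = 3² ≡ 9; x³ + 0x + 1 = 1729 ≡ 4 (mod 23). 9 ≠ 4.

no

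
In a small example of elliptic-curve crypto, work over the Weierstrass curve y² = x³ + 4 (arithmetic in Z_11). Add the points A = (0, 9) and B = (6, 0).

(10, 6)

(0, 9) + (6, 0). λ = (0 - 9)/(6 - 0) ≡ 2/6 mod 11. 6⁻¹ ≡ 2 (mod 11), so λ ≡ 4.
  x = λ² - 0 - 6 = 16 - 6 ≡ 10; y = λ·(0 - 10) - 9 ≡ 6. → (10, 6)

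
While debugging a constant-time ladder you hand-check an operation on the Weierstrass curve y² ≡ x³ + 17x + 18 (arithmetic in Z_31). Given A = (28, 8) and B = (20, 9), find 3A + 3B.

(30, 0)

First 3A:
Repeated addition: build up to 3A.
2A: tangent at (28, 8): λ = (3·28² + 17)/(2·8) ≡ 13/16. 16⁻¹ ≡ 2 (mod 31) since 16·2 = 32 ≡ 1, so λ ≡ 13·2 ≡ 26.
  x = λ² - 28 - 28 = 676 - 56 ≡ 0; y = λ·(28 - 0) - 8 ≡ 7. → (0, 7)
3A: (0, 7) + (28, 8). λ = (8 - 7)/(28 - 0) ≡ 1/28 mod 31. 28⁻¹ ≡ 10 (mod 31), so λ ≡ 10.
  x = λ² - 0 - 28 = 100 - 28 ≡ 10; y = λ·(0 - 10) - 7 ≡ 17. → (10, 17)
3A = (10, 17).
Next 3B:
Repeated addition: build up to 3B.
2B: tangent at (20, 9): λ = (3·20² + 17)/(2·9) ≡ 8/18. 18⁻¹ ≡ 19 (mod 31), so λ ≡ 8·19 ≡ 28.
  x = λ² - 20 - 20 = 784 - 40 ≡ 0; y = λ·(20 - 0) - 9 ≡ 24. → (0, 24)
3B: (0, 24) + (20, 9). λ = (9 - 24)/(20 - 0) ≡ 16/20 mod 31. 20⁻¹ ≡ 14 (mod 31) since 20·14 = 280 ≡ 1, so λ ≡ 7.
  x = λ² - 0 - 20 = 49 - 20 ≡ 29; y = λ·(0 - 29) - 24 ≡ 21. → (29, 21)
3B = (29, 21).
Finally 3A + 3B:
(10, 17) + (29, 21). λ = (21 - 17)/(29 - 10) ≡ 4/19 mod 31. 19⁻¹ ≡ 18 (mod 31), so λ ≡ 10.
  x = λ² - 10 - 29 = 100 - 39 ≡ 30; y = λ·(10 - 30) - 17 ≡ 0. → (30, 0)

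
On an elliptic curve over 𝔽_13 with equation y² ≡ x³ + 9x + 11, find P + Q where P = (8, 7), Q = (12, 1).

(5, 8)

(8, 7) + (12, 1). λ = (1 - 7)/(12 - 8) ≡ 7/4 mod 13. 4⁻¹ ≡ 10 (mod 13), so λ ≡ 5.
  x = λ² - 8 - 12 = 25 - 20 ≡ 5; y = λ·(8 - 5) - 7 ≡ 8. → (5, 8)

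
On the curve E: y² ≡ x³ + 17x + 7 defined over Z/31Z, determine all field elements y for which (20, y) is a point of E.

x³ + 17x + 7 = 8347 ≡ 8 (mod 31).
Square roots of 8 mod 31: 15 and 16 (since 15² = 225 ≡ 8).

15, 16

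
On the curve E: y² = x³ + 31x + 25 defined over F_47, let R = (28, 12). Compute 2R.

(23, 36)

tangent at (28, 12): λ = (3·28² + 31)/(2·12) ≡ 33/24. 24⁻¹ ≡ 2 (mod 47), so λ ≡ 33·2 ≡ 19.
  x = λ² - 28 - 28 = 361 - 56 ≡ 23; y = λ·(28 - 23) - 12 ≡ 36. → (23, 36)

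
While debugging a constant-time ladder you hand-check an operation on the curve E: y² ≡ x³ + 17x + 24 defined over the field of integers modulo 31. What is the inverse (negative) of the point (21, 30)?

-(21, 30) = (21, -30 mod 31) = (21, 1).

(21, 1)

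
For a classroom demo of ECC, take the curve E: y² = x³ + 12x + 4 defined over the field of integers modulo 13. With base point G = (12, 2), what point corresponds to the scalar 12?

O

Double-and-add on 12 = (1100)₂. Start with G = (12, 2) for the leading 1-bit.
double: tangent at (12, 2): λ = (3·12² + 12)/(2·2) ≡ 2/4. 4⁻¹ ≡ 10 (mod 13), so λ ≡ 2·10 ≡ 7.
  x = λ² - 12 - 12 = 49 - 24 ≡ 12; y = λ·(12 - 12) - 2 ≡ 11. → (12, 11)
add G: (12, 11) + (12, 2): same x and y₁ ≡ -y₂, so the sum is O.
double: O + O = O (identity).
double: O + O = O (identity).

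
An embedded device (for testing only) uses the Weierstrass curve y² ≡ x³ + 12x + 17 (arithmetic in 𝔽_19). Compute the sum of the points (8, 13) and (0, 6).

(8, 13) + (0, 6). λ = (6 - 13)/(0 - 8) ≡ 12/11 mod 19. 11⁻¹ ≡ 7 (mod 19) since 11·7 = 77 ≡ 1, so λ ≡ 8.
  x = λ² - 8 - 0 = 64 - 8 ≡ 18; y = λ·(8 - 18) - 13 ≡ 2. → (18, 2)

(18, 2)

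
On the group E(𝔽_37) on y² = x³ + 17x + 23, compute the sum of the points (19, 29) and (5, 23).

(23, 1)

(19, 29) + (5, 23). λ = (23 - 29)/(5 - 19) ≡ 31/23 mod 37. 23⁻¹ ≡ 29 (mod 37) since 23·29 = 667 ≡ 1, so λ ≡ 11.
  x = λ² - 19 - 5 = 121 - 24 ≡ 23; y = λ·(19 - 23) - 29 ≡ 1. → (23, 1)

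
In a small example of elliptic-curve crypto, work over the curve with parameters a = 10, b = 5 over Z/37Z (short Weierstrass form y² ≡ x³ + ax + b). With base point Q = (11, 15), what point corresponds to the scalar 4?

Double-and-add on 4 = (100)₂. Start with Q = (11, 15) for the leading 1-bit.
double: tangent at (11, 15): λ = (3·11² + 10)/(2·15) ≡ 3/30. 30⁻¹ ≡ 21 (mod 37) since 30·21 = 630 ≡ 1, so λ ≡ 3·21 ≡ 26.
  x = λ² - 11 - 11 = 676 - 22 ≡ 25; y = λ·(11 - 25) - 15 ≡ 28. → (25, 28)
double: tangent at (25, 28): λ = (3·25² + 10)/(2·28) ≡ 35/19. 19⁻¹ ≡ 2 (mod 37), so λ ≡ 35·2 ≡ 33.
  x = λ² - 25 - 25 = 1089 - 50 ≡ 3; y = λ·(25 - 3) - 28 ≡ 32. → (3, 32)

(3, 32)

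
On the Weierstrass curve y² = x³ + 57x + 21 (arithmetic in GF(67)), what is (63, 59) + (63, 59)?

tangent at (63, 59): λ = (3·63² + 57)/(2·59) ≡ 38/51. 51⁻¹ ≡ 46 (mod 67), so λ ≡ 38·46 ≡ 6.
  x = λ² - 63 - 63 = 36 - 126 ≡ 44; y = λ·(63 - 44) - 59 ≡ 55. → (44, 55)

(44, 55)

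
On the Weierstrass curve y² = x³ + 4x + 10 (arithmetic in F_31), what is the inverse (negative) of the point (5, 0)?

-(5, 0) = (5, -0 mod 31) = (5, 0).

(5, 0)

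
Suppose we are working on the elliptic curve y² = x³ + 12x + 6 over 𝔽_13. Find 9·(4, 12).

(3, 11)

Write G = (4, 12).
Repeated addition: build up to 9G.
2G: tangent at (4, 12): λ = (3·4² + 12)/(2·12) ≡ 8/11. 11⁻¹ ≡ 6 (mod 13), so λ ≡ 8·6 ≡ 9.
  x = λ² - 4 - 4 = 81 - 8 ≡ 8; y = λ·(4 - 8) - 12 ≡ 4. → (8, 4)
3G: (8, 4) + (4, 12). λ = (12 - 4)/(4 - 8) ≡ 8/9 mod 13. 9⁻¹ ≡ 3 (mod 13) since 9·3 = 27 ≡ 1, so λ ≡ 11.
  x = λ² - 8 - 4 = 121 - 12 ≡ 5; y = λ·(8 - 5) - 4 ≡ 3. → (5, 3)
4G: (5, 3) + (4, 12). λ = (12 - 3)/(4 - 5) ≡ 9/12 mod 13. 12⁻¹ ≡ 12 (mod 13), so λ ≡ 4.
  x = λ² - 5 - 4 = 16 - 9 ≡ 7; y = λ·(5 - 7) - 3 ≡ 2. → (7, 2)
5G: (7, 2) + (4, 12). λ = (12 - 2)/(4 - 7) ≡ 10/10 mod 13. 10⁻¹ ≡ 4 (mod 13) since 10·4 = 40 ≡ 1, so λ ≡ 1.
  x = λ² - 7 - 4 = 1 - 11 ≡ 3; y = λ·(7 - 3) - 2 ≡ 2. → (3, 2)
6G: (3, 2) + (4, 12). λ = (12 - 2)/(4 - 3) ≡ 10/1 mod 13. 1⁻¹ ≡ 1 (mod 13), so λ ≡ 10.
  x = λ² - 3 - 4 = 100 - 7 ≡ 2; y = λ·(3 - 2) - 2 ≡ 8. → (2, 8)
7G: (2, 8) + (4, 12). λ = (12 - 8)/(4 - 2) ≡ 4/2 mod 13. 2⁻¹ ≡ 7 (mod 13), so λ ≡ 2.
  x = λ² - 2 - 4 = 4 - 6 ≡ 11; y = λ·(2 - 11) - 8 ≡ 0. → (11, 0)
8G: (11, 0) + (4, 12). λ = (12 - 0)/(4 - 11) ≡ 12/6 mod 13. 6⁻¹ ≡ 11 (mod 13) since 6·11 = 66 ≡ 1, so λ ≡ 2.
  x = λ² - 11 - 4 = 4 - 15 ≡ 2; y = λ·(11 - 2) - 0 ≡ 5. → (2, 5)
9G: (2, 5) + (4, 12). λ = (12 - 5)/(4 - 2) ≡ 7/2 mod 13. 2⁻¹ ≡ 7 (mod 13) since 2·7 = 14 ≡ 1, so λ ≡ 10.
  x = λ² - 2 - 4 = 100 - 6 ≡ 3; y = λ·(2 - 3) - 5 ≡ 11. → (3, 11)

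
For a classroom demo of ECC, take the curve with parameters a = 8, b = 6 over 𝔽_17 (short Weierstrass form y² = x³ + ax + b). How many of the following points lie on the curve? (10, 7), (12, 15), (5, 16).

(10, 7): 7² ≡ 15, rhs ≡ 15 → on.
(12, 15): 15² ≡ 4, rhs ≡ 11 → off.
(5, 16): 16² ≡ 1, rhs ≡ 1 → on.

2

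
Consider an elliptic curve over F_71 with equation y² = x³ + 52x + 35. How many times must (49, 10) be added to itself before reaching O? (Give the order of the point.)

6

2P: tangent at (49, 10): λ = (3·49² + 52)/(2·10) ≡ 13/20. 20⁻¹ ≡ 32 (mod 71), so λ ≡ 13·32 ≡ 61.
  x = λ² - 49 - 49 = 3721 - 98 ≡ 2; y = λ·(49 - 2) - 10 ≡ 17. → (2, 17)
3P: (2, 17) + (49, 10). λ = (10 - 17)/(49 - 2) ≡ 64/47 mod 71. 47⁻¹ ≡ 68 (mod 71), so λ ≡ 21.
  x = λ² - 2 - 49 = 441 - 51 ≡ 35; y = λ·(2 - 35) - 17 ≡ 0. → (35, 0)
4P: (35, 0) + (49, 10). λ = (10 - 0)/(49 - 35) ≡ 10/14 mod 71. 14⁻¹ ≡ 66 (mod 71), so λ ≡ 21.
  x = λ² - 35 - 49 = 441 - 84 ≡ 2; y = λ·(35 - 2) - 0 ≡ 54. → (2, 54)
5P: (2, 54) + (49, 10). λ = (10 - 54)/(49 - 2) ≡ 27/47 mod 71. 47⁻¹ ≡ 68 (mod 71), so λ ≡ 61.
  x = λ² - 2 - 49 = 3721 - 51 ≡ 49; y = λ·(2 - 49) - 54 ≡ 61. → (49, 61)
6P: (49, 61) + (49, 10): same x and y₁ ≡ -y₂, so the sum is O.
6P = O, so the order is 6.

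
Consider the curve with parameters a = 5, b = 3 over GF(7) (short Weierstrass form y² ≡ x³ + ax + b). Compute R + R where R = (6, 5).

tangent at (6, 5): λ = (3·6² + 5)/(2·5) ≡ 1/3. 3⁻¹ ≡ 5 (mod 7) since 3·5 = 15 ≡ 1, so λ ≡ 1·5 ≡ 5.
  x = λ² - 6 - 6 = 25 - 12 ≡ 6; y = λ·(6 - 6) - 5 ≡ 2. → (6, 2)

(6, 2)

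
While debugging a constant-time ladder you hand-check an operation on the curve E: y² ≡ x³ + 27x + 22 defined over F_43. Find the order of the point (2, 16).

2P: tangent at (2, 16): λ = (3·2² + 27)/(2·16) ≡ 39/32. 32⁻¹ ≡ 39 (mod 43) since 32·39 = 1248 ≡ 1, so λ ≡ 39·39 ≡ 16.
  x = λ² - 2 - 2 = 256 - 4 ≡ 37; y = λ·(2 - 37) - 16 ≡ 26. → (37, 26)
3P: (37, 26) + (2, 16). λ = (16 - 26)/(2 - 37) ≡ 33/8 mod 43. 8⁻¹ ≡ 27 (mod 43), so λ ≡ 31.
  x = λ² - 37 - 2 = 961 - 39 ≡ 19; y = λ·(37 - 19) - 26 ≡ 16. → (19, 16)
4P: (19, 16) + (2, 16). λ = (16 - 16)/(2 - 19) ≡ 0/26 mod 43. 26⁻¹ ≡ 5 (mod 43) since 26·5 = 130 ≡ 1, so λ ≡ 0.
  x = λ² - 19 - 2 = 0 - 21 ≡ 22; y = λ·(19 - 22) - 16 ≡ 27. → (22, 27)
5P: (22, 27) + (2, 16). λ = (16 - 27)/(2 - 22) ≡ 32/23 mod 43. 23⁻¹ ≡ 15 (mod 43), so λ ≡ 7.
  x = λ² - 22 - 2 = 49 - 24 ≡ 25; y = λ·(22 - 25) - 27 ≡ 38. → (25, 38)
6P: (25, 38) + (2, 16). λ = (16 - 38)/(2 - 25) ≡ 21/20 mod 43. 20⁻¹ ≡ 28 (mod 43), so λ ≡ 29.
  x = λ² - 25 - 2 = 841 - 27 ≡ 40; y = λ·(25 - 40) - 38 ≡ 0. → (40, 0)
7P: (40, 0) + (2, 16). λ = (16 - 0)/(2 - 40) ≡ 16/5 mod 43. 5⁻¹ ≡ 26 (mod 43), so λ ≡ 29.
  x = λ² - 40 - 2 = 841 - 42 ≡ 25; y = λ·(40 - 25) - 0 ≡ 5. → (25, 5)
8P: (25, 5) + (2, 16). λ = (16 - 5)/(2 - 25) ≡ 11/20 mod 43. 20⁻¹ ≡ 28 (mod 43), so λ ≡ 7.
  x = λ² - 25 - 2 = 49 - 27 ≡ 22; y = λ·(25 - 22) - 5 ≡ 16. → (22, 16)
9P: (22, 16) + (2, 16). λ = (16 - 16)/(2 - 22) ≡ 0/23 mod 43. 23⁻¹ ≡ 15 (mod 43) since 23·15 = 345 ≡ 1, so λ ≡ 0.
  x = λ² - 22 - 2 = 0 - 24 ≡ 19; y = λ·(22 - 19) - 16 ≡ 27. → (19, 27)
10P: (19, 27) + (2, 16). λ = (16 - 27)/(2 - 19) ≡ 32/26 mod 43. 26⁻¹ ≡ 5 (mod 43) since 26·5 = 130 ≡ 1, so λ ≡ 31.
  x = λ² - 19 - 2 = 961 - 21 ≡ 37; y = λ·(19 - 37) - 27 ≡ 17. → (37, 17)
11P: (37, 17) + (2, 16). λ = (16 - 17)/(2 - 37) ≡ 42/8 mod 43. 8⁻¹ ≡ 27 (mod 43), so λ ≡ 16.
  x = λ² - 37 - 2 = 256 - 39 ≡ 2; y = λ·(37 - 2) - 17 ≡ 27. → (2, 27)
12P: (2, 27) + (2, 16): same x and y₁ ≡ -y₂, so the sum is 𝒪.
12P = 𝒪, so the order is 12.

12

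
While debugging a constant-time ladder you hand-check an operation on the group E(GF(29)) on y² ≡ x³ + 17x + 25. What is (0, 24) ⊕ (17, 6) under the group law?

(0, 24) + (17, 6). λ = (6 - 24)/(17 - 0) ≡ 11/17 mod 29. 17⁻¹ ≡ 12 (mod 29) since 17·12 = 204 ≡ 1, so λ ≡ 16.
  x = λ² - 0 - 17 = 256 - 17 ≡ 7; y = λ·(0 - 7) - 24 ≡ 9. → (7, 9)

(7, 9)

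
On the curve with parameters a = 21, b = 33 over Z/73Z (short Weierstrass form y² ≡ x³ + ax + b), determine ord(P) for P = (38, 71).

3

2P: tangent at (38, 71): λ = (3·38² + 21)/(2·71) ≡ 46/69. 69⁻¹ ≡ 18 (mod 73) since 69·18 = 1242 ≡ 1, so λ ≡ 46·18 ≡ 25.
  x = λ² - 38 - 38 = 625 - 76 ≡ 38; y = λ·(38 - 38) - 71 ≡ 2. → (38, 2)
3P: (38, 2) + (38, 71): same x and y₁ ≡ -y₂, so the sum is ∞.
3P = ∞, so the order is 3.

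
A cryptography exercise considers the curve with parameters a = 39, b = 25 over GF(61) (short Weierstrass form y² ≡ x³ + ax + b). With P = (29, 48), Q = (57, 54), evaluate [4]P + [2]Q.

(58, 8)

First 4P:
Repeated addition: build up to 4P.
2P: tangent at (29, 48): λ = (3·29² + 39)/(2·48) ≡ 0/35. 35⁻¹ ≡ 7 (mod 61), so λ ≡ 0·7 ≡ 0.
  x = λ² - 29 - 29 = 0 - 58 ≡ 3; y = λ·(29 - 3) - 48 ≡ 13. → (3, 13)
3P: (3, 13) + (29, 48). λ = (48 - 13)/(29 - 3) ≡ 35/26 mod 61. 26⁻¹ ≡ 54 (mod 61), so λ ≡ 60.
  x = λ² - 3 - 29 = 3600 - 32 ≡ 30; y = λ·(3 - 30) - 13 ≡ 14. → (30, 14)
4P: (30, 14) + (29, 48). λ = (48 - 14)/(29 - 30) ≡ 34/60 mod 61. 60⁻¹ ≡ 60 (mod 61) since 60·60 = 3600 ≡ 1, so λ ≡ 27.
  x = λ² - 30 - 29 = 729 - 59 ≡ 60; y = λ·(30 - 60) - 14 ≡ 30. → (60, 30)
4P = (60, 30).
Next 2Q:
Repeated addition: build up to 2Q.
2Q: tangent at (57, 54): λ = (3·57² + 39)/(2·54) ≡ 26/47. 47⁻¹ ≡ 13 (mod 61) since 47·13 = 611 ≡ 1, so λ ≡ 26·13 ≡ 33.
  x = λ² - 57 - 57 = 1089 - 114 ≡ 60; y = λ·(57 - 60) - 54 ≡ 30. → (60, 30)
2Q = (60, 30).
Finally 4P + 2Q:
tangent at (60, 30): λ = (3·60² + 39)/(2·30) ≡ 42/60. 60⁻¹ ≡ 60 (mod 61), so λ ≡ 42·60 ≡ 19.
  x = λ² - 60 - 60 = 361 - 120 ≡ 58; y = λ·(60 - 58) - 30 ≡ 8. → (58, 8)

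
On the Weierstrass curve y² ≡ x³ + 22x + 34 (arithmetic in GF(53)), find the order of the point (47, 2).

9

2P: tangent at (47, 2): λ = (3·47² + 22)/(2·2) ≡ 24/4. 4⁻¹ ≡ 40 (mod 53) since 4·40 = 160 ≡ 1, so λ ≡ 24·40 ≡ 6.
  x = λ² - 47 - 47 = 36 - 94 ≡ 48; y = λ·(47 - 48) - 2 ≡ 45. → (48, 45)
3P: (48, 45) + (47, 2). λ = (2 - 45)/(47 - 48) ≡ 10/52 mod 53. 52⁻¹ ≡ 52 (mod 53), so λ ≡ 43.
  x = λ² - 48 - 47 = 1849 - 95 ≡ 5; y = λ·(48 - 5) - 45 ≡ 2. → (5, 2)
4P: (5, 2) + (47, 2). λ = (2 - 2)/(47 - 5) ≡ 0/42 mod 53. 42⁻¹ ≡ 24 (mod 53) since 42·24 = 1008 ≡ 1, so λ ≡ 0.
  x = λ² - 5 - 47 = 0 - 52 ≡ 1; y = λ·(5 - 1) - 2 ≡ 51. → (1, 51)
5P: (1, 51) + (47, 2). λ = (2 - 51)/(47 - 1) ≡ 4/46 mod 53. 46⁻¹ ≡ 15 (mod 53), so λ ≡ 7.
  x = λ² - 1 - 47 = 49 - 48 ≡ 1; y = λ·(1 - 1) - 51 ≡ 2. → (1, 2)
6P: (1, 2) + (47, 2). λ = (2 - 2)/(47 - 1) ≡ 0/46 mod 53. 46⁻¹ ≡ 15 (mod 53), so λ ≡ 0.
  x = λ² - 1 - 47 = 0 - 48 ≡ 5; y = λ·(1 - 5) - 2 ≡ 51. → (5, 51)
7P: (5, 51) + (47, 2). λ = (2 - 51)/(47 - 5) ≡ 4/42 mod 53. 42⁻¹ ≡ 24 (mod 53), so λ ≡ 43.
  x = λ² - 5 - 47 = 1849 - 52 ≡ 48; y = λ·(5 - 48) - 51 ≡ 8. → (48, 8)
8P: (48, 8) + (47, 2). λ = (2 - 8)/(47 - 48) ≡ 47/52 mod 53. 52⁻¹ ≡ 52 (mod 53) since 52·52 = 2704 ≡ 1, so λ ≡ 6.
  x = λ² - 48 - 47 = 36 - 95 ≡ 47; y = λ·(48 - 47) - 8 ≡ 51. → (47, 51)
9P: (47, 51) + (47, 2): same x and y₁ ≡ -y₂, so the sum is ∞.
9P = ∞, so the order is 9.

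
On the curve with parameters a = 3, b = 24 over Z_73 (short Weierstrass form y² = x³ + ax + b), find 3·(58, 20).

Write G = (58, 20).
Repeated addition: build up to 3G.
2G: tangent at (58, 20): λ = (3·58² + 3)/(2·20) ≡ 21/40. 40⁻¹ ≡ 42 (mod 73), so λ ≡ 21·42 ≡ 6.
  x = λ² - 58 - 58 = 36 - 116 ≡ 66; y = λ·(58 - 66) - 20 ≡ 5. → (66, 5)
3G: (66, 5) + (58, 20). λ = (20 - 5)/(58 - 66) ≡ 15/65 mod 73. 65⁻¹ ≡ 9 (mod 73), so λ ≡ 62.
  x = λ² - 66 - 58 = 3844 - 124 ≡ 70; y = λ·(66 - 70) - 5 ≡ 39. → (70, 39)

(70, 39)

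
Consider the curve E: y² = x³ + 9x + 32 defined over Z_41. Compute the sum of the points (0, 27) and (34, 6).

(0, 27) + (34, 6). λ = (6 - 27)/(34 - 0) ≡ 20/34 mod 41. 34⁻¹ ≡ 35 (mod 41) since 34·35 = 1190 ≡ 1, so λ ≡ 3.
  x = λ² - 0 - 34 = 9 - 34 ≡ 16; y = λ·(0 - 16) - 27 ≡ 7. → (16, 7)

(16, 7)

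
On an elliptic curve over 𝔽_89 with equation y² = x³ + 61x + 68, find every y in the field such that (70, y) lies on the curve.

x³ + 61x + 68 = 347338 ≡ 60 (mod 89).
60 is a non-residue mod 89; no y exists.

none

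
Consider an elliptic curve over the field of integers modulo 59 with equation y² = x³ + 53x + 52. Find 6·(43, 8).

Write P = (43, 8).
Repeated addition: build up to 6P.
2P: tangent at (43, 8): λ = (3·43² + 53)/(2·8) ≡ 54/16. 16⁻¹ ≡ 48 (mod 59) since 16·48 = 768 ≡ 1, so λ ≡ 54·48 ≡ 55.
  x = λ² - 43 - 43 = 3025 - 86 ≡ 48; y = λ·(43 - 48) - 8 ≡ 12. → (48, 12)
3P: (48, 12) + (43, 8). λ = (8 - 12)/(43 - 48) ≡ 55/54 mod 59. 54⁻¹ ≡ 47 (mod 59) since 54·47 = 2538 ≡ 1, so λ ≡ 48.
  x = λ² - 48 - 43 = 2304 - 91 ≡ 30; y = λ·(48 - 30) - 12 ≡ 26. → (30, 26)
4P: (30, 26) + (43, 8). λ = (8 - 26)/(43 - 30) ≡ 41/13 mod 59. 13⁻¹ ≡ 50 (mod 59), so λ ≡ 44.
  x = λ² - 30 - 43 = 1936 - 73 ≡ 34; y = λ·(30 - 34) - 26 ≡ 34. → (34, 34)
5P: (34, 34) + (43, 8). λ = (8 - 34)/(43 - 34) ≡ 33/9 mod 59. 9⁻¹ ≡ 46 (mod 59), so λ ≡ 43.
  x = λ² - 34 - 43 = 1849 - 77 ≡ 2; y = λ·(34 - 2) - 34 ≡ 44. → (2, 44)
6P: (2, 44) + (43, 8). λ = (8 - 44)/(43 - 2) ≡ 23/41 mod 59. 41⁻¹ ≡ 36 (mod 59) since 41·36 = 1476 ≡ 1, so λ ≡ 2.
  x = λ² - 2 - 43 = 4 - 45 ≡ 18; y = λ·(2 - 18) - 44 ≡ 42. → (18, 42)

(18, 42)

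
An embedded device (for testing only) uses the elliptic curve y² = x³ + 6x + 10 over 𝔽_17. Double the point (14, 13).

tangent at (14, 13): λ = (3·14² + 6)/(2·13) ≡ 16/9. 9⁻¹ ≡ 2 (mod 17), so λ ≡ 16·2 ≡ 15.
  x = λ² - 14 - 14 = 225 - 28 ≡ 10; y = λ·(14 - 10) - 13 ≡ 13. → (10, 13)

(10, 13)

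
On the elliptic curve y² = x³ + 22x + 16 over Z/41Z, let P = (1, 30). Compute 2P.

(7, 29)

tangent at (1, 30): λ = (3·1² + 22)/(2·30) ≡ 25/19. 19⁻¹ ≡ 13 (mod 41), so λ ≡ 25·13 ≡ 38.
  x = λ² - 1 - 1 = 1444 - 2 ≡ 7; y = λ·(1 - 7) - 30 ≡ 29. → (7, 29)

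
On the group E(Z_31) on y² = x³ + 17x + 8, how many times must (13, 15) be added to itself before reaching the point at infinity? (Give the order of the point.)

10

2P: tangent at (13, 15): λ = (3·13² + 17)/(2·15) ≡ 28/30. 30⁻¹ ≡ 30 (mod 31), so λ ≡ 28·30 ≡ 3.
  x = λ² - 13 - 13 = 9 - 26 ≡ 14; y = λ·(13 - 14) - 15 ≡ 13. → (14, 13)
3P: (14, 13) + (13, 15). λ = (15 - 13)/(13 - 14) ≡ 2/30 mod 31. 30⁻¹ ≡ 30 (mod 31), so λ ≡ 29.
  x = λ² - 14 - 13 = 841 - 27 ≡ 8; y = λ·(14 - 8) - 13 ≡ 6. → (8, 6)
4P: (8, 6) + (13, 15). λ = (15 - 6)/(13 - 8) ≡ 9/5 mod 31. 5⁻¹ ≡ 25 (mod 31), so λ ≡ 8.
  x = λ² - 8 - 13 = 64 - 21 ≡ 12; y = λ·(8 - 12) - 6 ≡ 24. → (12, 24)
5P: (12, 24) + (13, 15). λ = (15 - 24)/(13 - 12) ≡ 22/1 mod 31. 1⁻¹ ≡ 1 (mod 31), so λ ≡ 22.
  x = λ² - 12 - 13 = 484 - 25 ≡ 25; y = λ·(12 - 25) - 24 ≡ 0. → (25, 0)
6P: (25, 0) + (13, 15). λ = (15 - 0)/(13 - 25) ≡ 15/19 mod 31. 19⁻¹ ≡ 18 (mod 31), so λ ≡ 22.
  x = λ² - 25 - 13 = 484 - 38 ≡ 12; y = λ·(25 - 12) - 0 ≡ 7. → (12, 7)
7P: (12, 7) + (13, 15). λ = (15 - 7)/(13 - 12) ≡ 8/1 mod 31. 1⁻¹ ≡ 1 (mod 31) since 1·1 = 1 ≡ 1, so λ ≡ 8.
  x = λ² - 12 - 13 = 64 - 25 ≡ 8; y = λ·(12 - 8) - 7 ≡ 25. → (8, 25)
8P: (8, 25) + (13, 15). λ = (15 - 25)/(13 - 8) ≡ 21/5 mod 31. 5⁻¹ ≡ 25 (mod 31) since 5·25 = 125 ≡ 1, so λ ≡ 29.
  x = λ² - 8 - 13 = 841 - 21 ≡ 14; y = λ·(8 - 14) - 25 ≡ 18. → (14, 18)
9P: (14, 18) + (13, 15). λ = (15 - 18)/(13 - 14) ≡ 28/30 mod 31. 30⁻¹ ≡ 30 (mod 31), so λ ≡ 3.
  x = λ² - 14 - 13 = 9 - 27 ≡ 13; y = λ·(14 - 13) - 18 ≡ 16. → (13, 16)
10P: (13, 16) + (13, 15): same x and y₁ ≡ -y₂, so the sum is the point at infinity.
10P = the point at infinity, so the order is 10.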